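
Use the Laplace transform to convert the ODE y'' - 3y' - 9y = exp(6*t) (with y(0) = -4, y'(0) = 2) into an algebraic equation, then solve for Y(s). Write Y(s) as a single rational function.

Y(s) = (-4*s^2 + 38*s - 83)/(s^3 - 9*s^2 + 9*s + 54)

Transform both sides with L{·}.
With L{y''} = s^2 Y - s·y(0) - y'(0) and L{y'} = sY - y(0), with y(0) = -4, y'(0) = 2: the LHS transforms to (s^2 - 3*s - 9)Y - (-4*s + 14).
The right side is L{exp(6*t)} = 1/(s - 6).
So (s^2 - 3*s - 9)Y = 1/(s - 6) + (-4*s + 14).
Isolate Y and clear denominators.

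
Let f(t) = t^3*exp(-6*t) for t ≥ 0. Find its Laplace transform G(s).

G(s) = 6/(s + 6)^4

L{t^3} = 3!/s^4 = 6/s^4.
By the first shifting theorem, multiplying by e^(-6t) replaces s with s + 6.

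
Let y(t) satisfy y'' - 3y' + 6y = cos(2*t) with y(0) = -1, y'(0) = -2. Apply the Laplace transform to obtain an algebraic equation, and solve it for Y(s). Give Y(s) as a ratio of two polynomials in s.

Y(s) = (-s^3 + s^2 - 3*s + 4)/(s^4 - 3*s^3 + 10*s^2 - 12*s + 24)

Laplace-transform each side.
Using L{y''} = s^2 Y - s·y(0) - y'(0) and L{y'} = sY - y(0), with y(0) = -1, y'(0) = -2, the left side becomes (s^2 - 3*s + 6)Y - (-s + 1).
The right side is L{cos(2*t)} = s/(s^2 + 4).
So (s^2 - 3*s + 6)Y = s/(s^2 + 4) + (-s + 1).
Solve for Y(s) and write it as one ratio of polynomials.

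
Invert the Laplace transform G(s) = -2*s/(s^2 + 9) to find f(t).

f(t) = -2*cos(3*t)

Since L{cos(3t)} = s/(s^2 + 9), the inverse is cos(3*t), scaled by -2.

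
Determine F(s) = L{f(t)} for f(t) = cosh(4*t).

L{cosh(4t)} = s/(s^2 - 16).

F(s) = s/(s^2 - 16)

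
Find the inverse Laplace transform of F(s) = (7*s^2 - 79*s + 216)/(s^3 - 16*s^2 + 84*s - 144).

Factor the denominator: s^3 - 16*s^2 + 84*s - 144 = (s - 6)^2*(s - 4).
Partial fraction decomposition gives [4/(s - 6)] + [-3/(s - 6)^2] + [3/(s - 4)].
Invert each term: 4/(s - 6) ↔ 4e^(6t); -3/(s - 6)^2 ↔ -3t·e^(6t); 3/(s - 4) ↔ 3e^(4t).

-3*t*exp(6*t) + 4*exp(6*t) + 3*exp(4*t)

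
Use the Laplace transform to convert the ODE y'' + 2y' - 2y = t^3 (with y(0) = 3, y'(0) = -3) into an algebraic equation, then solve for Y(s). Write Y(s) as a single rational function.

Transform both sides with L{·}.
Using L{y''} = s^2 Y - s·y(0) - y'(0) and L{y'} = sY - y(0), with y(0) = 3, y'(0) = -3, the left side becomes (s^2 + 2*s - 2)Y - (3*s + 3).
The right side is L{t^3} = 6/s^4.
So (s^2 + 2*s - 2)Y = 6/s^4 + (3*s + 3).
Solve for Y(s) and write it as one ratio of polynomials.

Y(s) = (3*s^5 + 3*s^4 + 6)/(s^6 + 2*s^5 - 2*s^4)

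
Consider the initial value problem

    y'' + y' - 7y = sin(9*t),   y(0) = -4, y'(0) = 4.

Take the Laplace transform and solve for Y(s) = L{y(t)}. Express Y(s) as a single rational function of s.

Y(s) = (-4*s^3 - 324*s + 9)/(s^4 + s^3 + 74*s^2 + 81*s - 567)

Take the Laplace transform of both sides.
Using L{y''} = s^2 Y - s·y(0) - y'(0) and L{y'} = sY - y(0), with y(0) = -4, y'(0) = 4, the left side becomes (s^2 + s - 7)Y - (-4*s).
The right side is L{sin(9*t)} = 9/(s^2 + 81).
So (s^2 + s - 7)Y = 9/(s^2 + 81) + (-4*s).
Isolate Y and clear denominators.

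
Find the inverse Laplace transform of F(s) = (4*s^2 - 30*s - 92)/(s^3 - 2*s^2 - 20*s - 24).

2*t*exp(-2*t) - 2*exp(6*t) + 6*exp(-2*t)

Factor the denominator: s^3 - 2*s^2 - 20*s - 24 = (s - 6)*(s + 2)^2.
Partial fraction decomposition gives [6/(s + 2)] + [2/(s + 2)^2] + [-2/(s - 6)].
Invert each term: 6/(s + 2) ↔ 6e^(-2t); 2/(s + 2)^2 ↔ 2t·e^(-2t); -2/(s - 6) ↔ -2e^(6t).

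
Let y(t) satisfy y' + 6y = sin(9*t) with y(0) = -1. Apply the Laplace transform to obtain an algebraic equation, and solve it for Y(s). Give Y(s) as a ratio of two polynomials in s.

Laplace-transform each side.
The derivative rules (L{y'} = sY - y(0) = sY - (-1)) turn the left side into (s + 6)Y - (-1).
The right side is L{sin(9*t)} = 9/(s^2 + 81).
So (s + 6)Y = 9/(s^2 + 81) + (-1).
Divide through and combine into a single rational function.

Y(s) = (-s^2 - 72)/(s^3 + 6*s^2 + 81*s + 486)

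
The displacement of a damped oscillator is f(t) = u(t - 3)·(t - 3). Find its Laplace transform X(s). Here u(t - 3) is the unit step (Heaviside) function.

X(s) = exp(-3*s)/s^2

By the second shifting theorem, L{u(t - c)·g(t - c)} = e^(-cs)·G(s) with c = 3 and G(s) = L{g(t)}.
L{t} = 1!/s^2 = 1/s^2.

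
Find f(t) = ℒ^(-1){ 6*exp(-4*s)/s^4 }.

The factor e^(-4s) signals a time shift by c = 4 (second shifting theorem).
L{t^3} = 3!/s^4 = 6/s^4, so L^-1{6/s^4} = t^3.
Hence the inverse is u(t - 4) times that function evaluated at t - 4.

f(t) = Heaviside(t - 4)*((t - 4)^3)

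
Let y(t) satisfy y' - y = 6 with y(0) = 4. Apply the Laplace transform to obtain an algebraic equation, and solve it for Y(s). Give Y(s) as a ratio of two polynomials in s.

Transform both sides with L{·}.
The derivative rules (L{y'} = sY - y(0) = sY - 4) turn the left side into (s - 1)Y - (4).
The right side is L{6} = 6/s.
So (s - 1)Y = 6/s + (4).
Isolate Y and clear denominators.

Y(s) = (4*s + 6)/(s^2 - s)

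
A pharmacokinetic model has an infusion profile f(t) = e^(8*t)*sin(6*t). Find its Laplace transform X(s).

L{sin(6t)} = 6/(s^2 + 36).
By the first shifting theorem, multiplying by e^(8t) replaces s with s - 8.

X(s) = 6/((s - 8)^2 + 36)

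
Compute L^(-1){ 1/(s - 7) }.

Since L{e^(7t)} = 1/(s - 7), the inverse is exp(7*t).

exp(7*t)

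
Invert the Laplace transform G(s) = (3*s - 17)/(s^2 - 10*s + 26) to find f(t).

f(t) = -2*exp(5*t)*sin(t) + 3*exp(5*t)*cos(t)

Complete the square in the denominator: s^2 - 10*s + 26 = (s - 5)^2 + 1^2.
Split the numerator to match: 3*s - 17 = 3·(s - 5) - 2·1.
Invert each term: 3·(s - 5)/((s - 5)^2 + 1) ↔ 3e^(5t)cos(t); -2·1/((s - 5)^2 + 1) ↔ -2e^(5t)sin(t).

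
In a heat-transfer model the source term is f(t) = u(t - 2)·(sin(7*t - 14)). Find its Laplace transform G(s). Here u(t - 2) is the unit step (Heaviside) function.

By the second shifting theorem, L{u(t - c)·g(t - c)} = e^(-cs)·H(s) with c = 2 and H(s) = L{g(t)}.
L{sin(7t)} = 7/(s^2 + 49).

G(s) = 7*exp(-2*s)/(s^2 + 49)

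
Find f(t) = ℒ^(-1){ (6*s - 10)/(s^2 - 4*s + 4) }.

Factor the denominator: s^2 - 4*s + 4 = (s - 2)^2.
Partial fraction decomposition gives [6/(s - 2)] + [2/(s - 2)^2].
Invert each term: 6/(s - 2) ↔ 6e^(2t); 2/(s - 2)^2 ↔ 2t·e^(2t).

f(t) = 2*t*exp(2*t) + 6*exp(2*t)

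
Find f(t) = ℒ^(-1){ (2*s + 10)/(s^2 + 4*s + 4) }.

Factor the denominator: s^2 + 4*s + 4 = (s + 2)^2.
Partial fraction decomposition gives [2/(s + 2)] + [6/(s + 2)^2].
Invert each term: 2/(s + 2) ↔ 2e^(-2t); 6/(s + 2)^2 ↔ 6t·e^(-2t).

f(t) = 6*t*exp(-2*t) + 2*exp(-2*t)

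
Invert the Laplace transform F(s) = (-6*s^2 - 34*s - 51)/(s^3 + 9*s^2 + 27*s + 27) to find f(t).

f(t) = -3*t^2*exp(-3*t)/2 + 2*t*exp(-3*t) - 6*exp(-3*t)

Factor the denominator: s^3 + 9*s^2 + 27*s + 27 = (s + 3)^3.
Partial fraction decomposition gives [-6/(s + 3)] + [2/(s + 3)^2] + [-3/(s + 3)^3].
Invert each term: -6/(s + 3) ↔ -6e^(-3t); 2/(s + 3)^2 ↔ 2t·e^(-3t); -3/(s + 3)^3 ↔ (-3/2)t^2·e^(-3t).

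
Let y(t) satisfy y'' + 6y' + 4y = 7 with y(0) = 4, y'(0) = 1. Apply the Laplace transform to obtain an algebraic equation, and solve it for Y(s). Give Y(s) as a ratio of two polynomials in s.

Take the Laplace transform of both sides.
Using L{y''} = s^2 Y - s·y(0) - y'(0) and L{y'} = sY - y(0), with y(0) = 4, y'(0) = 1, the left side becomes (s^2 + 6*s + 4)Y - (4*s + 25).
The right side is L{7} = 7/s.
So (s^2 + 6*s + 4)Y = 7/s + (4*s + 25).
Divide through and combine into a single rational function.

Y(s) = (4*s^2 + 25*s + 7)/(s^3 + 6*s^2 + 4*s)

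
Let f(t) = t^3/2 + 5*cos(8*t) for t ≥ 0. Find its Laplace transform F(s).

Apply the Laplace transform termwise.
(5)·[L{cos(8t)} = s/(s^2 + 64)]; (1/2)·[L{t^3} = 3!/s^4 = 6/s^4].

F(s) = 5*s/(s^2 + 64) + 3/s^4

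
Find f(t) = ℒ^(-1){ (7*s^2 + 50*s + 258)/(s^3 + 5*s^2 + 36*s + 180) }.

Factor the denominator: s^3 + 5*s^2 + 36*s + 180 = (s + 5)*(s^2 + 36).
Partial fraction decomposition gives [3/(s + 5)] + [4*s/(s^2 + 36)] + [30/(s^2 + 36)].
Invert each term: 3/(s + 5) ↔ 3e^(-5t); 4·s/(s^2 + 36) ↔ 4cos(6t); 5·6/(s^2 + 36) ↔ 5sin(6t).

f(t) = 5*sin(6*t) + 4*cos(6*t) + 3*exp(-5*t)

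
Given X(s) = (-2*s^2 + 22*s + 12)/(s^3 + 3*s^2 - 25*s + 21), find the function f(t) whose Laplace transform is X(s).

Factor the denominator: s^3 + 3*s^2 - 25*s + 21 = (s - 3)*(s - 1)*(s + 7).
Partial fraction decomposition gives [3/(s - 3)] + [-3/(s + 7)] + [-2/(s - 1)].
Invert each term: 3/(s - 3) ↔ 3e^(3t); -3/(s + 7) ↔ -3e^(-7t); -2/(s - 1) ↔ -2e^(t).

f(t) = 3*exp(3*t) - 2*exp(t) - 3*exp(-7*t)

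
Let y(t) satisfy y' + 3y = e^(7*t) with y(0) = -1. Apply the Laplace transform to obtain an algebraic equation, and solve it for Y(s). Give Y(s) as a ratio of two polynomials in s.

Apply the Laplace transform to the equation.
The derivative rules (L{y'} = sY - y(0) = sY - (-1)) turn the left side into (s + 3)Y - (-1).
The right side is L{e^(7*t)} = 1/(s - 7).
So (s + 3)Y = 1/(s - 7) + (-1).
Solve for Y(s) and write it as one ratio of polynomials.

Y(s) = (-s + 8)/(s^2 - 4*s - 21)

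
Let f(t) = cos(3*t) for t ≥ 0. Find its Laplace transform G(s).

L{cos(3t)} = s/(s^2 + 9).

G(s) = s/(s^2 + 9)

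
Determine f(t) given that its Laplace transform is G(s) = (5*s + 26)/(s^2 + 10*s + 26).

f(t) = exp(-5*t)*sin(t) + 5*exp(-5*t)*cos(t)

Complete the square in the denominator: s^2 + 10*s + 26 = (s + 5)^2 + 1^2.
Split the numerator to match: 5*s + 26 = 5·(s + 5) + 1·1.
Invert each term: 5·(s + 5)/((s + 5)^2 + 1) ↔ 5e^(-5t)cos(t); 1·1/((s + 5)^2 + 1) ↔ e^(-5t)sin(t).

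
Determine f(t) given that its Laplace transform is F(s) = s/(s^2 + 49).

Since L{cos(7t)} = s/(s^2 + 49), the inverse is cos(7*t).

f(t) = cos(7*t)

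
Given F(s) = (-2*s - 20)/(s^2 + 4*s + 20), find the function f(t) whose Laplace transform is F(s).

f(t) = -4*exp(-2*t)*sin(4*t) - 2*exp(-2*t)*cos(4*t)

Complete the square in the denominator: s^2 + 4*s + 20 = (s + 2)^2 + 4^2.
Split the numerator to match: -2*s - 20 = -2·(s + 2) - 4·4.
Invert each term: -2·(s + 2)/((s + 2)^2 + 16) ↔ -2e^(-2t)cos(4t); -4·4/((s + 2)^2 + 16) ↔ -4e^(-2t)sin(4t).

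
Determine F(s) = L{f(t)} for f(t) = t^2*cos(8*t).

L{cos(8t)} = s/(s^2 + 64).
Then apply L{t^2·g(t)} = (-1)^2 d^2/ds^2[G(s)] with G(s) = s/(s^2 + 64):
differentiating 2 times and applying the sign gives 2*s*(s^2 - 192)/(s^2 + 64)^3.

F(s) = 2*s*(s^2 - 192)/(s^2 + 64)^3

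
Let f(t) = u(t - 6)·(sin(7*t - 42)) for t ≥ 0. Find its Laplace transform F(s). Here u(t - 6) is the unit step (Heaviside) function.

F(s) = 7*exp(-6*s)/(s^2 + 49)

By the second shifting theorem, L{u(t - c)·g(t - c)} = e^(-cs)·G(s) with c = 6 and G(s) = L{g(t)}.
L{sin(7t)} = 7/(s^2 + 49).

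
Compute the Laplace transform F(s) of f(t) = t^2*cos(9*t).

F(s) = 2*s*(s^2 - 243)/(s^2 + 81)^3

L{cos(9t)} = s/(s^2 + 81).
Then apply L{t^2·g(t)} = (-1)^2 d^2/ds^2[G(s)] with G(s) = s/(s^2 + 81):
differentiating 2 times and applying the sign gives 2*s*(s^2 - 243)/(s^2 + 81)^3.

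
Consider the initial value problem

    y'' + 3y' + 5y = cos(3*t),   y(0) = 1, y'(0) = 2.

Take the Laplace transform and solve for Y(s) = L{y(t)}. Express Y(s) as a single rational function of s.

Y(s) = (s^3 + 5*s^2 + 10*s + 45)/(s^4 + 3*s^3 + 14*s^2 + 27*s + 45)

Laplace-transform each side.
Using L{y''} = s^2 Y - s·y(0) - y'(0) and L{y'} = sY - y(0), with y(0) = 1, y'(0) = 2, the left side becomes (s^2 + 3*s + 5)Y - (s + 5).
The right side is L{cos(3*t)} = s/(s^2 + 9).
So (s^2 + 3*s + 5)Y = s/(s^2 + 9) + (s + 5).
Isolate Y and clear denominators.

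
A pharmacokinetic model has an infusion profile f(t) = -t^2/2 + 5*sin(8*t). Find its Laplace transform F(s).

F(s) = 40/(s^2 + 64) - 1/s^3

Apply the Laplace transform termwise.
(-1/2)·[L{t^2} = 2!/s^3 = 2/s^3]; (5)·[L{sin(8t)} = 8/(s^2 + 64)].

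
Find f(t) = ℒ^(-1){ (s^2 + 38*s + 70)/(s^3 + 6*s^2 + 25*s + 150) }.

f(t) = 4*sin(5*t) + 3*cos(5*t) - 2*exp(-6*t)

Factor the denominator: s^3 + 6*s^2 + 25*s + 150 = (s + 6)*(s^2 + 25).
Partial fraction decomposition gives [-2/(s + 6)] + [3*s/(s^2 + 25)] + [20/(s^2 + 25)].
Invert each term: -2/(s + 6) ↔ -2e^(-6t); 3·s/(s^2 + 25) ↔ 3cos(5t); 4·5/(s^2 + 25) ↔ 4sin(5t).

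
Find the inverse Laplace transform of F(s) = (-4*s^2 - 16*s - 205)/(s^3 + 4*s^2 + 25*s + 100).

Factor the denominator: s^3 + 4*s^2 + 25*s + 100 = (s + 4)*(s^2 + 25).
Partial fraction decomposition gives [-5/(s + 4)] + [s/(s^2 + 25)] + [-20/(s^2 + 25)].
Invert each term: -5/(s + 4) ↔ -5e^(-4t); 1·s/(s^2 + 25) ↔ cos(5t); -4·5/(s^2 + 25) ↔ -4sin(5t).

-4*sin(5*t) + cos(5*t) - 5*exp(-4*t)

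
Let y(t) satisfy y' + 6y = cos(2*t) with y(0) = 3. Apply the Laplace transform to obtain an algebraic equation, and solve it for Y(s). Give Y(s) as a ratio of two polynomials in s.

Apply the Laplace transform to the equation.
With L{y'} = sY - y(0) = sY - 3: the LHS transforms to (s + 6)Y - (3).
The right side is L{cos(2*t)} = s/(s^2 + 4).
So (s + 6)Y = s/(s^2 + 4) + (3).
Solve for Y(s) and write it as one ratio of polynomials.

Y(s) = (3*s^2 + s + 12)/(s^3 + 6*s^2 + 4*s + 24)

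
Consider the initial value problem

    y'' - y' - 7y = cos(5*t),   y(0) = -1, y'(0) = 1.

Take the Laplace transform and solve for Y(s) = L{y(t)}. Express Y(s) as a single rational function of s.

Apply the Laplace transform to the equation.
Using L{y''} = s^2 Y - s·y(0) - y'(0) and L{y'} = sY - y(0), with y(0) = -1, y'(0) = 1, the left side becomes (s^2 - s - 7)Y - (-s + 2).
The right side is L{cos(5*t)} = s/(s^2 + 25).
So (s^2 - s - 7)Y = s/(s^2 + 25) + (-s + 2).
Solve for Y(s) and write it as one ratio of polynomials.

Y(s) = (-s^3 + 2*s^2 - 24*s + 50)/(s^4 - s^3 + 18*s^2 - 25*s - 175)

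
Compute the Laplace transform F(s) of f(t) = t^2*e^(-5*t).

L{e^(-5t)} = 1/(s + 5).
Then apply L{t^2·g(t)} = (-1)^2 d^2/ds^2[G(s)] with G(s) = 1/(s + 5):
differentiating 2 times and applying the sign gives 2/(s + 5)^3.

F(s) = 2/(s + 5)^3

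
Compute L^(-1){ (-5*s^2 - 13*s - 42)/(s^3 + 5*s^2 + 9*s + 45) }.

Factor the denominator: s^3 + 5*s^2 + 9*s + 45 = (s + 5)*(s^2 + 9).
Partial fraction decomposition gives [-3/(s + 5)] + [-2*s/(s^2 + 9)] + [-3/(s^2 + 9)].
Invert each term: -3/(s + 5) ↔ -3e^(-5t); -2·s/(s^2 + 9) ↔ -2cos(3t); -1·3/(s^2 + 9) ↔ -sin(3t).

-sin(3*t) - 2*cos(3*t) - 3*exp(-5*t)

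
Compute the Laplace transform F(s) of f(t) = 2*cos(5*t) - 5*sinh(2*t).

Apply the Laplace transform termwise.
(-5)·[L{sinh(2t)} = 2/(s^2 - 4)]; (2)·[L{cos(5t)} = s/(s^2 + 25)].

F(s) = 2*s/(s^2 + 25) - 10/(s^2 - 4)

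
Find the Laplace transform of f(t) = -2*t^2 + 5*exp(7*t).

5/(s - 7) - 4/s^3

The transform is linear, so treat each term independently.
(-2)·[L{t^2} = 2!/s^3 = 2/s^3]; (5)·[L{e^(7t)} = 1/(s - 7)].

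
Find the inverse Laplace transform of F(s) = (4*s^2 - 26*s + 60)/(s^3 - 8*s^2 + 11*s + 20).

Factor the denominator: s^3 - 8*s^2 + 11*s + 20 = (s - 5)*(s - 4)*(s + 1).
Partial fraction decomposition gives [5/(s - 5)] + [3/(s + 1)] + [-4/(s - 4)].
Invert each term: 5/(s - 5) ↔ 5e^(5t); 3/(s + 1) ↔ 3e^(-t); -4/(s - 4) ↔ -4e^(4t).

5*exp(5*t) - 4*exp(4*t) + 3*exp(-t)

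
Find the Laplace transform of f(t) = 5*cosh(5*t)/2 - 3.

5*s/(2*(s^2 - 25)) - 3/s

The transform is linear, so treat each term independently.
(5/2)·[L{cosh(5t)} = s/(s^2 - 25)]; L{-3} = -3/s.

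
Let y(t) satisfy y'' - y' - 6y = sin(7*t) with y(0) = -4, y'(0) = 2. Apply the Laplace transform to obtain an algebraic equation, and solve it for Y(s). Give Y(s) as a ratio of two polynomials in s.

Transform both sides with L{·}.
The derivative rules (L{y''} = s^2 Y - s·y(0) - y'(0) and L{y'} = sY - y(0), with y(0) = -4, y'(0) = 2) turn the left side into (s^2 - s - 6)Y - (-4*s + 6).
The right side is L{sin(7*t)} = 7/(s^2 + 49).
So (s^2 - s - 6)Y = 7/(s^2 + 49) + (-4*s + 6).
Isolate Y and clear denominators.

Y(s) = (-4*s^3 + 6*s^2 - 196*s + 301)/(s^4 - s^3 + 43*s^2 - 49*s - 294)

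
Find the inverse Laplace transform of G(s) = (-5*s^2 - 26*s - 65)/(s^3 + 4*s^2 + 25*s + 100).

Factor the denominator: s^3 + 4*s^2 + 25*s + 100 = (s + 4)*(s^2 + 25).
Partial fraction decomposition gives [-1/(s + 4)] + [-4*s/(s^2 + 25)] + [-10/(s^2 + 25)].
Invert each term: -1/(s + 4) ↔ -e^(-4t); -4·s/(s^2 + 25) ↔ -4cos(5t); -2·5/(s^2 + 25) ↔ -2sin(5t).

-2*sin(5*t) - 4*cos(5*t) - exp(-4*t)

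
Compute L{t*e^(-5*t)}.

(s + 5)^(-2)

L{e^(-5t)} = 1/(s + 5).
Then apply L{t·g(t)} = -d/ds[G(s)] with G(s) = 1/(s + 5):
differentiating 1 time and applying the sign gives (s + 5)^(-2).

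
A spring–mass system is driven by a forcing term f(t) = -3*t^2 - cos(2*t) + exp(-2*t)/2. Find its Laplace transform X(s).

By linearity of the Laplace transform, transform each term separately.
(1/2)·[L{e^(-2t)} = 1/(s + 2)]; (-1)·[L{cos(2t)} = s/(s^2 + 4)]; (-3)·[L{t^2} = 2!/s^3 = 2/s^3].

X(s) = -s/(s^2 + 4) + 1/(2*(s + 2)) - 6/s^3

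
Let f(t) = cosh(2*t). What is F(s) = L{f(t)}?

L{cosh(2t)} = s/(s^2 - 4).

F(s) = s/(s^2 - 4)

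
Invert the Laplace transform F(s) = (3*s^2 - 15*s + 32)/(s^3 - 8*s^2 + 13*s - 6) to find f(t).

f(t) = -4*t*exp(t) + 2*exp(6*t) + exp(t)

Factor the denominator: s^3 - 8*s^2 + 13*s - 6 = (s - 6)*(s - 1)^2.
Partial fraction decomposition gives [1/(s - 1)] + [-4/(s - 1)^2] + [2/(s - 6)].
Invert each term: 1/(s - 1) ↔ e^(t); -4/(s - 1)^2 ↔ -4t·e^(t); 2/(s - 6) ↔ 2e^(6t).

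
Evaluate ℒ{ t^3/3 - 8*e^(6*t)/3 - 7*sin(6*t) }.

-42/(s^2 + 36) - 8/(3*(s - 6)) + 2/s^4

The transform is linear, so treat each term independently.
(1/3)·[L{t^3} = 3!/s^4 = 6/s^4]; (-8/3)·[L{e^(6t)} = 1/(s - 6)]; (-7)·[L{sin(6t)} = 6/(s^2 + 36)].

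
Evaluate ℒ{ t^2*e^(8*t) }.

2/(s - 8)^3

L{e^(8t)} = 1/(s - 8).
Then apply L{t^2·g(t)} = (-1)^2 d^2/ds^2[G(s)] with G(s) = 1/(s - 8):
differentiating 2 times and applying the sign gives 2/(s - 8)^3.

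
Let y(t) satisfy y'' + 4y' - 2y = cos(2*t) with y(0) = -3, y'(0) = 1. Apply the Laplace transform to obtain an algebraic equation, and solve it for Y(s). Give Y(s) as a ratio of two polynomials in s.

Y(s) = (-3*s^3 - 11*s^2 - 11*s - 44)/(s^4 + 4*s^3 + 2*s^2 + 16*s - 8)

Laplace-transform each side.
The derivative rules (L{y''} = s^2 Y - s·y(0) - y'(0) and L{y'} = sY - y(0), with y(0) = -3, y'(0) = 1) turn the left side into (s^2 + 4*s - 2)Y - (-3*s - 11).
The right side is L{cos(2*t)} = s/(s^2 + 4).
So (s^2 + 4*s - 2)Y = s/(s^2 + 4) + (-3*s - 11).
Solve for Y(s) and write it as one ratio of polynomials.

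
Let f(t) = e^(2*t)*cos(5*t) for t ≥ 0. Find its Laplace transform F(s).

F(s) = (s - 2)/((s - 2)^2 + 25)

L{cos(5t)} = s/(s^2 + 25).
By the first shifting theorem, multiplying by e^(2t) replaces s with s - 2.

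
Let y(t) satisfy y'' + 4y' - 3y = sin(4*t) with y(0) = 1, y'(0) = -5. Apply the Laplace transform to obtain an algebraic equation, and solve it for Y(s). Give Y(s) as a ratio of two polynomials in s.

Apply the Laplace transform to the equation.
Using L{y''} = s^2 Y - s·y(0) - y'(0) and L{y'} = sY - y(0), with y(0) = 1, y'(0) = -5, the left side becomes (s^2 + 4*s - 3)Y - (s - 1).
The right side is L{sin(4*t)} = 4/(s^2 + 16).
So (s^2 + 4*s - 3)Y = 4/(s^2 + 16) + (s - 1).
Isolate Y and clear denominators.

Y(s) = (s^3 - s^2 + 16*s - 12)/(s^4 + 4*s^3 + 13*s^2 + 64*s - 48)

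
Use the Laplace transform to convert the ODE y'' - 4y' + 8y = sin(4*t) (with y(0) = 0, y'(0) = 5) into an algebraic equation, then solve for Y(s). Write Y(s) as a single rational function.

Y(s) = (5*s^2 + 84)/(s^4 - 4*s^3 + 24*s^2 - 64*s + 128)

Take the Laplace transform of both sides.
Using L{y''} = s^2 Y - s·y(0) - y'(0) and L{y'} = sY - y(0), with y(0) = 0, y'(0) = 5, the left side becomes (s^2 - 4*s + 8)Y - (5).
The right side is L{sin(4*t)} = 4/(s^2 + 16).
So (s^2 - 4*s + 8)Y = 4/(s^2 + 16) + (5).
Divide through and combine into a single rational function.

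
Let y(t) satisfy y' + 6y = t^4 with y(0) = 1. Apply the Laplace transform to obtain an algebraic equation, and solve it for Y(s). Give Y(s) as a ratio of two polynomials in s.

Y(s) = (s^5 + 24)/(s^6 + 6*s^5)

Laplace-transform each side.
Using L{y'} = sY - y(0) = sY - 1, the left side becomes (s + 6)Y - (1).
The right side is L{t^4} = 24/s^5.
So (s + 6)Y = 24/s^5 + (1).
Divide through and combine into a single rational function.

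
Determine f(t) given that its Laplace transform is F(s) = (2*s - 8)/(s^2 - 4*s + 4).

Factor the denominator: s^2 - 4*s + 4 = (s - 2)^2.
Partial fraction decomposition gives [2/(s - 2)] + [-4/(s - 2)^2].
Invert each term: 2/(s - 2) ↔ 2e^(2t); -4/(s - 2)^2 ↔ -4t·e^(2t).

f(t) = -4*t*exp(2*t) + 2*exp(2*t)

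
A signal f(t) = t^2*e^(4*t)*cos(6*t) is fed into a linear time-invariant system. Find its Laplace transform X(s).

L{cos(6t)} = s/(s^2 + 36).
Multiplying by e^(4t) shifts s → s - 4, so L{e^(4*t)*cos(6*t)} = (s - 4)/((s - 4)^2 + 36).
Then apply L{t^2·g(t)} = (-1)^2 d^2/ds^2[G(s)] with G(s) = (s - 4)/((s - 4)^2 + 36):
differentiating 2 times and applying the sign gives 2*(s - 4)*(s^2 - 8*s - 92)/(s^2 - 8*s + 52)^3.

X(s) = 2*(s - 4)*(s^2 - 8*s - 92)/(s^2 - 8*s + 52)^3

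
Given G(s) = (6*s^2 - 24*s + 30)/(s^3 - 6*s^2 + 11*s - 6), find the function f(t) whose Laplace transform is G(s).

f(t) = 6*exp(3*t) - 6*exp(2*t) + 6*exp(t)

Factor the denominator: s^3 - 6*s^2 + 11*s - 6 = (s - 3)*(s - 2)*(s - 1).
Partial fraction decomposition gives [6/(s - 3)] + [-6/(s - 2)] + [6/(s - 1)].
Invert each term: 6/(s - 3) ↔ 6e^(3t); -6/(s - 2) ↔ -6e^(2t); 6/(s - 1) ↔ 6e^(t).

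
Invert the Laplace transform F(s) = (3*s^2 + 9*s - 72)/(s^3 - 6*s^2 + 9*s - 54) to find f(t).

Factor the denominator: s^3 - 6*s^2 + 9*s - 54 = (s - 6)*(s^2 + 9).
Partial fraction decomposition gives [2/(s - 6)] + [s/(s^2 + 9)] + [15/(s^2 + 9)].
Invert each term: 2/(s - 6) ↔ 2e^(6t); 1·s/(s^2 + 9) ↔ cos(3t); 5·3/(s^2 + 9) ↔ 5sin(3t).

f(t) = 2*exp(6*t) + 5*sin(3*t) + cos(3*t)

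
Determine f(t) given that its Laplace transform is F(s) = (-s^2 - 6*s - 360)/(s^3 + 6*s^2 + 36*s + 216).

Factor the denominator: s^3 + 6*s^2 + 36*s + 216 = (s + 6)*(s^2 + 36).
Partial fraction decomposition gives [-5/(s + 6)] + [4*s/(s^2 + 36)] + [-30/(s^2 + 36)].
Invert each term: -5/(s + 6) ↔ -5e^(-6t); 4·s/(s^2 + 36) ↔ 4cos(6t); -5·6/(s^2 + 36) ↔ -5sin(6t).

f(t) = -5*sin(6*t) + 4*cos(6*t) - 5*exp(-6*t)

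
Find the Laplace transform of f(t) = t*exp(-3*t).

(s + 3)^(-2)

L{e^(-3t)} = 1/(s + 3).
Then apply L{t·g(t)} = -d/ds[G(s)] with G(s) = 1/(s + 3):
differentiating 1 time and applying the sign gives (s + 3)^(-2).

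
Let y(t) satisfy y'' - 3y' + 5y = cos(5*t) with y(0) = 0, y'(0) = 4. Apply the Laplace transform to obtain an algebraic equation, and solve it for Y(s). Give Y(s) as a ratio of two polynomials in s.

Take the Laplace transform of both sides.
The derivative rules (L{y''} = s^2 Y - s·y(0) - y'(0) and L{y'} = sY - y(0), with y(0) = 0, y'(0) = 4) turn the left side into (s^2 - 3*s + 5)Y - (4).
The right side is L{cos(5*t)} = s/(s^2 + 25).
So (s^2 - 3*s + 5)Y = s/(s^2 + 25) + (4).
Isolate Y and clear denominators.

Y(s) = (4*s^2 + s + 100)/(s^4 - 3*s^3 + 30*s^2 - 75*s + 125)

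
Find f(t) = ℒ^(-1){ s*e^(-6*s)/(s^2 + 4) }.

f(t) = Heaviside(t - 6)*(cos(2*t - 12))

The factor e^(-6s) signals a time shift by c = 6 (second shifting theorem).
L{cos(2t)} = s/(s^2 + 4), so L^-1{s/(s^2 + 4)} = cos(2*t).
Hence the inverse is u(t - 6) times that function evaluated at t - 6.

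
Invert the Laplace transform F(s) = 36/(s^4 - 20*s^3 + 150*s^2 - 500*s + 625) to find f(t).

Rewrite the denominator: s^4 - 20*s^3 + 150*s^2 - 500*s + 625 = (s - 5)^4.
The form in (s - 5) signals a first-shifting-theorem factor e^(5t).
Since L{t^3} = 3!/s^4 = 6/s^4, the inverse is t^3*e^(5*t), scaled by 6.

f(t) = 6*t^3*exp(5*t)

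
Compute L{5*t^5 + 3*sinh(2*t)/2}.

Apply the Laplace transform termwise.
(3/2)·[L{sinh(2t)} = 2/(s^2 - 4)]; (5)·[L{t^5} = 5!/s^6 = 120/s^6].

3/(s^2 - 4) + 600/s^6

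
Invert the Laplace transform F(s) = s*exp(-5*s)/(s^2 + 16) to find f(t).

The factor e^(-5s) signals a time shift by c = 5 (second shifting theorem).
L{cos(4t)} = s/(s^2 + 16), so L^-1{s/(s^2 + 16)} = cos(4*t).
Hence the inverse is u(t - 5) times that function evaluated at t - 5.

f(t) = Heaviside(t - 5)*(cos(4*t - 20))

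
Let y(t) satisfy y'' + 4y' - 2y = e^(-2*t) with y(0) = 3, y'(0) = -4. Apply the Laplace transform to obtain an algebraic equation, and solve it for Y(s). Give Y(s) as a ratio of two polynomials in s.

Y(s) = (3*s^2 + 14*s + 17)/(s^3 + 6*s^2 + 6*s - 4)

Transform both sides with L{·}.
Using L{y''} = s^2 Y - s·y(0) - y'(0) and L{y'} = sY - y(0), with y(0) = 3, y'(0) = -4, the left side becomes (s^2 + 4*s - 2)Y - (3*s + 8).
The right side is L{e^(-2*t)} = 1/(s + 2).
So (s^2 + 4*s - 2)Y = 1/(s + 2) + (3*s + 8).
Solve for Y(s) and write it as one ratio of polynomials.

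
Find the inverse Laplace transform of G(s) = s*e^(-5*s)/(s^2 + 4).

Heaviside(t - 5)*(cos(2*t - 10))

The factor e^(-5s) signals a time shift by c = 5 (second shifting theorem).
L{cos(2t)} = s/(s^2 + 4), so L^-1{s/(s^2 + 4)} = cos(2*t).
Hence the inverse is u(t - 5) times that function evaluated at t - 5.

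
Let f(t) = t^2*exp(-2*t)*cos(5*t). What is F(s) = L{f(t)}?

F(s) = 2*(s + 2)*(s^2 + 4*s - 71)/(s^2 + 4*s + 29)^3

L{cos(5t)} = s/(s^2 + 25).
Multiplying by e^(-2t) shifts s → s + 2, so L{exp(-2*t)*cos(5*t)} = (s + 2)/((s + 2)^2 + 25).
Then apply L{t^2·g(t)} = (-1)^2 d^2/ds^2[G(s)] with G(s) = (s + 2)/((s + 2)^2 + 25):
differentiating 2 times and applying the sign gives 2*(s + 2)*(s^2 + 4*s - 71)/(s^2 + 4*s + 29)^3.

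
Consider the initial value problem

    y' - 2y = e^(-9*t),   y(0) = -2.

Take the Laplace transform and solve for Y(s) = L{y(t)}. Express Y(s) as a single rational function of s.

Y(s) = (-2*s - 17)/(s^2 + 7*s - 18)

Take the Laplace transform of both sides.
The derivative rules (L{y'} = sY - y(0) = sY - (-2)) turn the left side into (s - 2)Y - (-2).
The right side is L{e^(-9*t)} = 1/(s + 9).
So (s - 2)Y = 1/(s + 9) + (-2).
Solve for Y(s) and write it as one ratio of polynomials.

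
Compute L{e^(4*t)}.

1/(s - 4)

L{e^(4t)} = 1/(s - 4).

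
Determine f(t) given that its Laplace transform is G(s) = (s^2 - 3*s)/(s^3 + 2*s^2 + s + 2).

Factor the denominator: s^3 + 2*s^2 + s + 2 = (s + 2)*(s^2 + 1).
Partial fraction decomposition gives [2/(s + 2)] + [-s/(s^2 + 1)] + [-1/(s^2 + 1)].
Invert each term: 2/(s + 2) ↔ 2e^(-2t); -1·s/(s^2 + 1) ↔ -cos(t); -1·1/(s^2 + 1) ↔ -sin(t).

f(t) = -sin(t) - cos(t) + 2*exp(-2*t)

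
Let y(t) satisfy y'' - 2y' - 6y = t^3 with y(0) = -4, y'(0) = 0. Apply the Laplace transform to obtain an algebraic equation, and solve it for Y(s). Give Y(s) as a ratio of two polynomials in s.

Apply the Laplace transform to the equation.
With L{y''} = s^2 Y - s·y(0) - y'(0) and L{y'} = sY - y(0), with y(0) = -4, y'(0) = 0: the LHS transforms to (s^2 - 2*s - 6)Y - (-4*s + 8).
The right side is L{t^3} = 6/s^4.
So (s^2 - 2*s - 6)Y = 6/s^4 + (-4*s + 8).
Divide through and combine into a single rational function.

Y(s) = (-4*s^5 + 8*s^4 + 6)/(s^6 - 2*s^5 - 6*s^4)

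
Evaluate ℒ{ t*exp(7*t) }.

(s - 7)^(-2)

L{e^(7t)} = 1/(s - 7).
Then apply L{t·g(t)} = -d/ds[G(s)] with G(s) = 1/(s - 7):
differentiating 1 time and applying the sign gives (s - 7)^(-2).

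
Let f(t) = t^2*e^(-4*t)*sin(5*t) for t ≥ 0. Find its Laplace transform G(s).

L{sin(5t)} = 5/(s^2 + 25).
Multiplying by e^(-4t) shifts s → s + 4, so L{e^(-4*t)*sin(5*t)} = 5/((s + 4)^2 + 25).
Then apply L{t^2·g(t)} = (-1)^2 d^2/ds^2[H(s)] with H(s) = 5/((s + 4)^2 + 25):
differentiating 2 times and applying the sign gives 10*(3*s^2 + 24*s + 23)/(s^2 + 8*s + 41)^3.

G(s) = 10*(3*s^2 + 24*s + 23)/(s^2 + 8*s + 41)^3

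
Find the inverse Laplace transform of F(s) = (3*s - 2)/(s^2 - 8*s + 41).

2*exp(4*t)*sin(5*t) + 3*exp(4*t)*cos(5*t)

Complete the square in the denominator: s^2 - 8*s + 41 = (s - 4)^2 + 5^2.
Split the numerator to match: 3*s - 2 = 3·(s - 4) + 2·5.
Invert each term: 3·(s - 4)/((s - 4)^2 + 25) ↔ 3e^(4t)cos(5t); 2·5/((s - 4)^2 + 25) ↔ 2e^(4t)sin(5t).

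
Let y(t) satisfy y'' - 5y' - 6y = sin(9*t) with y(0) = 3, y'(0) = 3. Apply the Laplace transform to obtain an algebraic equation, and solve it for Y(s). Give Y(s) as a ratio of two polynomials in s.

Transform both sides with L{·}.
The derivative rules (L{y''} = s^2 Y - s·y(0) - y'(0) and L{y'} = sY - y(0), with y(0) = 3, y'(0) = 3) turn the left side into (s^2 - 5*s - 6)Y - (3*s - 12).
The right side is L{sin(9*t)} = 9/(s^2 + 81).
So (s^2 - 5*s - 6)Y = 9/(s^2 + 81) + (3*s - 12).
Solve for Y(s) and write it as one ratio of polynomials.

Y(s) = (3*s^3 - 12*s^2 + 243*s - 963)/(s^4 - 5*s^3 + 75*s^2 - 405*s - 486)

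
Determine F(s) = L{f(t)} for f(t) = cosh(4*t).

L{cosh(4t)} = s/(s^2 - 16).

F(s) = s/(s^2 - 16)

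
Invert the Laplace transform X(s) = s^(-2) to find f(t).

Since L{t} = 1!/s^2 = 1/s^2, the inverse is t.

f(t) = t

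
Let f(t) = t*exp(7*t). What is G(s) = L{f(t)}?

G(s) = (s - 7)^(-2)

L{t} = 1!/s^2 = 1/s^2.
By the first shifting theorem, multiplying by e^(7t) replaces s with s - 7.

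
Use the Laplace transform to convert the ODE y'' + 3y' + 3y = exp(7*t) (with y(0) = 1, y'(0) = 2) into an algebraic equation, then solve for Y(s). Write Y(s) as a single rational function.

Laplace-transform each side.
Using L{y''} = s^2 Y - s·y(0) - y'(0) and L{y'} = sY - y(0), with y(0) = 1, y'(0) = 2, the left side becomes (s^2 + 3*s + 3)Y - (s + 5).
The right side is L{exp(7*t)} = 1/(s - 7).
So (s^2 + 3*s + 3)Y = 1/(s - 7) + (s + 5).
Divide through and combine into a single rational function.

Y(s) = (s^2 - 2*s - 34)/(s^3 - 4*s^2 - 18*s - 21)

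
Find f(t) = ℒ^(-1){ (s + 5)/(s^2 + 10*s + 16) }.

Rewrite the denominator: s^2 + 10*s + 16 = (s + 5)^2 - 9.
The form in (s + 5) signals a first-shifting-theorem factor e^(-5t).
Since L{cosh(3t)} = s/(s^2 - 9), the inverse is e^(-5*t)*cosh(3*t).

f(t) = exp(-5*t)*cosh(3*t)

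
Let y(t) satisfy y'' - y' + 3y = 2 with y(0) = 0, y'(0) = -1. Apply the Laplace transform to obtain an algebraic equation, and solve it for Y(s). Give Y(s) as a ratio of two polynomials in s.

Y(s) = (-s + 2)/(s^3 - s^2 + 3*s)

Apply the Laplace transform to the equation.
Using L{y''} = s^2 Y - s·y(0) - y'(0) and L{y'} = sY - y(0), with y(0) = 0, y'(0) = -1, the left side becomes (s^2 - s + 3)Y - (-1).
The right side is L{2} = 2/s.
So (s^2 - s + 3)Y = 2/s + (-1).
Solve for Y(s) and write it as one ratio of polynomials.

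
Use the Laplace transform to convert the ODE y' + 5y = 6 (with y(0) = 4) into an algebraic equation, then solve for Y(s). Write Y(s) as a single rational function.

Y(s) = (4*s + 6)/(s^2 + 5*s)

Apply the Laplace transform to the equation.
The derivative rules (L{y'} = sY - y(0) = sY - 4) turn the left side into (s + 5)Y - (4).
The right side is L{6} = 6/s.
So (s + 5)Y = 6/s + (4).
Solve for Y(s) and write it as one ratio of polynomials.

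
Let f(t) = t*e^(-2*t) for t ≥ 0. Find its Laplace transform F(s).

L{e^(-2t)} = 1/(s + 2).
Then apply L{t·g(t)} = -d/ds[G(s)] with G(s) = 1/(s + 2):
differentiating 1 time and applying the sign gives (s + 2)^(-2).

F(s) = (s + 2)^(-2)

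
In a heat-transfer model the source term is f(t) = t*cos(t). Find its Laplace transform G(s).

G(s) = (s - 1)*(s + 1)/(s^2 + 1)^2

L{cos(t)} = s/(s^2 + 1).
Then apply L{t·g(t)} = -d/ds[H(s)] with H(s) = s/(s^2 + 1):
differentiating 1 time and applying the sign gives (s - 1)*(s + 1)/(s^2 + 1)^2.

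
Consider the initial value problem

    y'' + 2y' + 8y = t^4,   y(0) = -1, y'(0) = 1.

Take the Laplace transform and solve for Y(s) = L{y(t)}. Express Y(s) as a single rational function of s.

Take the Laplace transform of both sides.
Using L{y''} = s^2 Y - s·y(0) - y'(0) and L{y'} = sY - y(0), with y(0) = -1, y'(0) = 1, the left side becomes (s^2 + 2*s + 8)Y - (-s - 1).
The right side is L{t^4} = 24/s^5.
So (s^2 + 2*s + 8)Y = 24/s^5 + (-s - 1).
Isolate Y and clear denominators.

Y(s) = (-s^6 - s^5 + 24)/(s^7 + 2*s^6 + 8*s^5)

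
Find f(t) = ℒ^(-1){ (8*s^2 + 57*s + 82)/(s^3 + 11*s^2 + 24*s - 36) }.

Factor the denominator: s^3 + 11*s^2 + 24*s - 36 = (s - 1)*(s + 6)^2.
Partial fraction decomposition gives [5/(s + 6)] + [-4/(s + 6)^2] + [3/(s - 1)].
Invert each term: 5/(s + 6) ↔ 5e^(-6t); -4/(s + 6)^2 ↔ -4t·e^(-6t); 3/(s - 1) ↔ 3e^(t).

f(t) = -4*t*exp(-6*t) + 3*exp(t) + 5*exp(-6*t)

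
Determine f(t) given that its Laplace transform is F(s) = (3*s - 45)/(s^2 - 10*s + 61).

Complete the square in the denominator: s^2 - 10*s + 61 = (s - 5)^2 + 6^2.
Split the numerator to match: 3*s - 45 = 3·(s - 5) - 5·6.
Invert each term: 3·(s - 5)/((s - 5)^2 + 36) ↔ 3e^(5t)cos(6t); -5·6/((s - 5)^2 + 36) ↔ -5e^(5t)sin(6t).

f(t) = -5*exp(5*t)*sin(6*t) + 3*exp(5*t)*cos(6*t)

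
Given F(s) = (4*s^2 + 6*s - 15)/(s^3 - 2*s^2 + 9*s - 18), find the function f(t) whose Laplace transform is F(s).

f(t) = exp(2*t) + 4*sin(3*t) + 3*cos(3*t)

Factor the denominator: s^3 - 2*s^2 + 9*s - 18 = (s - 2)*(s^2 + 9).
Partial fraction decomposition gives [1/(s - 2)] + [3*s/(s^2 + 9)] + [12/(s^2 + 9)].
Invert each term: 1/(s - 2) ↔ e^(2t); 3·s/(s^2 + 9) ↔ 3cos(3t); 4·3/(s^2 + 9) ↔ 4sin(3t).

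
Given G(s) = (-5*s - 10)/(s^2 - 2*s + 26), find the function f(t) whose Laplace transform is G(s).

f(t) = -3*exp(t)*sin(5*t) - 5*exp(t)*cos(5*t)

Complete the square in the denominator: s^2 - 2*s + 26 = (s - 1)^2 + 5^2.
Split the numerator to match: -5*s - 10 = -5·(s - 1) - 3·5.
Invert each term: -5·(s - 1)/((s - 1)^2 + 25) ↔ -5e^(t)cos(5t); -3·5/((s - 1)^2 + 25) ↔ -3e^(t)sin(5t).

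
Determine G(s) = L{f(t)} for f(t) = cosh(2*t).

G(s) = s/(s^2 - 4)

L{cosh(2t)} = s/(s^2 - 4).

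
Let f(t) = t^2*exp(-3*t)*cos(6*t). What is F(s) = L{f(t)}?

L{cos(6t)} = s/(s^2 + 36).
Multiplying by e^(-3t) shifts s → s + 3, so L{exp(-3*t)*cos(6*t)} = (s + 3)/((s + 3)^2 + 36).
Then apply L{t^2·g(t)} = (-1)^2 d^2/ds^2[G(s)] with G(s) = (s + 3)/((s + 3)^2 + 36):
differentiating 2 times and applying the sign gives 2*(s + 3)*(s^2 + 6*s - 99)/(s^2 + 6*s + 45)^3.

F(s) = 2*(s + 3)*(s^2 + 6*s - 99)/(s^2 + 6*s + 45)^3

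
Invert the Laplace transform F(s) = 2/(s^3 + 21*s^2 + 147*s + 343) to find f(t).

f(t) = t^2*exp(-7*t)

Rewrite the denominator: s^3 + 21*s^2 + 147*s + 343 = (s + 7)^3.
The form in (s + 7) signals a first-shifting-theorem factor e^(-7t).
Since L{t^2} = 2!/s^3 = 2/s^3, the inverse is t^2*e^(-7*t).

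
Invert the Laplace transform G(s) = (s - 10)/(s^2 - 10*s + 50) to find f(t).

Complete the square in the denominator: s^2 - 10*s + 50 = (s - 5)^2 + 5^2.
Split the numerator to match: s - 10 = 1·(s - 5) - 1·5.
Invert each term: 1·(s - 5)/((s - 5)^2 + 25) ↔ e^(5t)cos(5t); -1·5/((s - 5)^2 + 25) ↔ -e^(5t)sin(5t).

f(t) = -exp(5*t)*sin(5*t) + exp(5*t)*cos(5*t)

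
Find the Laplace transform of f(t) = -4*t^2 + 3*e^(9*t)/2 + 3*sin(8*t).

24/(s^2 + 64) + 3/(2*(s - 9)) - 8/s^3

Apply the Laplace transform termwise.
(-4)·[L{t^2} = 2!/s^3 = 2/s^3]; (3/2)·[L{e^(9t)} = 1/(s - 9)]; (3)·[L{sin(8t)} = 8/(s^2 + 64)].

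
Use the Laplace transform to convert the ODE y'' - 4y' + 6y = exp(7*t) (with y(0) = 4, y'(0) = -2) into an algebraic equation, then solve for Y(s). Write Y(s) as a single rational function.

Y(s) = (4*s^2 - 46*s + 127)/(s^3 - 11*s^2 + 34*s - 42)

Laplace-transform each side.
Using L{y''} = s^2 Y - s·y(0) - y'(0) and L{y'} = sY - y(0), with y(0) = 4, y'(0) = -2, the left side becomes (s^2 - 4*s + 6)Y - (4*s - 18).
The right side is L{exp(7*t)} = 1/(s - 7).
So (s^2 - 4*s + 6)Y = 1/(s - 7) + (4*s - 18).
Solve for Y(s) and write it as one ratio of polynomials.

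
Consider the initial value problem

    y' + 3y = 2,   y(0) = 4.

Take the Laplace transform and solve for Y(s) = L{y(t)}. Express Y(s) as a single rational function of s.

Transform both sides with L{·}.
With L{y'} = sY - y(0) = sY - 4: the LHS transforms to (s + 3)Y - (4).
The right side is L{2} = 2/s.
So (s + 3)Y = 2/s + (4).
Isolate Y and clear denominators.

Y(s) = (4*s + 2)/(s^2 + 3*s)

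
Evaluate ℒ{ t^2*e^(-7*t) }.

L{e^(-7t)} = 1/(s + 7).
Then apply L{t^2·g(t)} = (-1)^2 d^2/ds^2[G(s)] with G(s) = 1/(s + 7):
differentiating 2 times and applying the sign gives 2/(s + 7)^3.

2/(s + 7)^3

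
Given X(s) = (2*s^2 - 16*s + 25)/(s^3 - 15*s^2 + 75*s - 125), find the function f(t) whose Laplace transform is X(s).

Factor the denominator: s^3 - 15*s^2 + 75*s - 125 = (s - 5)^3.
Partial fraction decomposition gives [2/(s - 5)] + [4/(s - 5)^2] + [-5/(s - 5)^3].
Invert each term: 2/(s - 5) ↔ 2e^(5t); 4/(s - 5)^2 ↔ 4t·e^(5t); -5/(s - 5)^3 ↔ (-5/2)t^2·e^(5t).

f(t) = -5*t^2*exp(5*t)/2 + 4*t*exp(5*t) + 2*exp(5*t)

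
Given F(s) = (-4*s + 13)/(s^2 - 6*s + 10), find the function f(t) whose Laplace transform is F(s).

Complete the square in the denominator: s^2 - 6*s + 10 = (s - 3)^2 + 1^2.
Split the numerator to match: -4*s + 13 = -4·(s - 3) + 1·1.
Invert each term: -4·(s - 3)/((s - 3)^2 + 1) ↔ -4e^(3t)cos(t); 1·1/((s - 3)^2 + 1) ↔ e^(3t)sin(t).

f(t) = exp(3*t)*sin(t) - 4*exp(3*t)*cos(t)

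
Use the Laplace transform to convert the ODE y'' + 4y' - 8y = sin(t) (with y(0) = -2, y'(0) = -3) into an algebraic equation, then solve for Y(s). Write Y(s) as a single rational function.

Y(s) = (-2*s^3 - 11*s^2 - 2*s - 10)/(s^4 + 4*s^3 - 7*s^2 + 4*s - 8)

Laplace-transform each side.
With L{y''} = s^2 Y - s·y(0) - y'(0) and L{y'} = sY - y(0), with y(0) = -2, y'(0) = -3: the LHS transforms to (s^2 + 4*s - 8)Y - (-2*s - 11).
The right side is L{sin(t)} = 1/(s^2 + 1).
So (s^2 + 4*s - 8)Y = 1/(s^2 + 1) + (-2*s - 11).
Divide through and combine into a single rational function.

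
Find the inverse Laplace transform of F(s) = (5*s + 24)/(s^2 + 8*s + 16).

4*t*exp(-4*t) + 5*exp(-4*t)

Factor the denominator: s^2 + 8*s + 16 = (s + 4)^2.
Partial fraction decomposition gives [5/(s + 4)] + [4/(s + 4)^2].
Invert each term: 5/(s + 4) ↔ 5e^(-4t); 4/(s + 4)^2 ↔ 4t·e^(-4t).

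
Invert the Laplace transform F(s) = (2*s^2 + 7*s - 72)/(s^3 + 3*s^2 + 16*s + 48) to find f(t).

Factor the denominator: s^3 + 3*s^2 + 16*s + 48 = (s + 3)*(s^2 + 16).
Partial fraction decomposition gives [-3/(s + 3)] + [5*s/(s^2 + 16)] + [-8/(s^2 + 16)].
Invert each term: -3/(s + 3) ↔ -3e^(-3t); 5·s/(s^2 + 16) ↔ 5cos(4t); -2·4/(s^2 + 16) ↔ -2sin(4t).

f(t) = -2*sin(4*t) + 5*cos(4*t) - 3*exp(-3*t)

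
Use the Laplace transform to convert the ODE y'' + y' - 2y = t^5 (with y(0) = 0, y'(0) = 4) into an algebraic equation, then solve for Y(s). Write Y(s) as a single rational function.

Y(s) = (4*s^6 + 120)/(s^8 + s^7 - 2*s^6)

Apply the Laplace transform to the equation.
With L{y''} = s^2 Y - s·y(0) - y'(0) and L{y'} = sY - y(0), with y(0) = 0, y'(0) = 4: the LHS transforms to (s^2 + s - 2)Y - (4).
The right side is L{t^5} = 120/s^6.
So (s^2 + s - 2)Y = 120/s^6 + (4).
Divide through and combine into a single rational function.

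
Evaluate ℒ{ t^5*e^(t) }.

L{t^5} = 5!/s^6 = 120/s^6.
By the first shifting theorem, multiplying by e^(t) replaces s with s - 1.

120/(s - 1)^6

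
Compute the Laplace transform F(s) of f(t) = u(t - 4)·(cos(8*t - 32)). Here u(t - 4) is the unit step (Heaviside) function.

By the second shifting theorem, L{u(t - c)·g(t - c)} = e^(-cs)·G(s) with c = 4 and G(s) = L{g(t)}.
L{cos(8t)} = s/(s^2 + 64).

F(s) = s*exp(-4*s)/(s^2 + 64)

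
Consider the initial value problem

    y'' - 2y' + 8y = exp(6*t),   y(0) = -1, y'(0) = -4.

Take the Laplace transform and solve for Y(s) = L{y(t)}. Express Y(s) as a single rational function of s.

Transform both sides with L{·}.
Using L{y''} = s^2 Y - s·y(0) - y'(0) and L{y'} = sY - y(0), with y(0) = -1, y'(0) = -4, the left side becomes (s^2 - 2*s + 8)Y - (-s - 2).
The right side is L{exp(6*t)} = 1/(s - 6).
So (s^2 - 2*s + 8)Y = 1/(s - 6) + (-s - 2).
Solve for Y(s) and write it as one ratio of polynomials.

Y(s) = (-s^2 + 4*s + 13)/(s^3 - 8*s^2 + 20*s - 48)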